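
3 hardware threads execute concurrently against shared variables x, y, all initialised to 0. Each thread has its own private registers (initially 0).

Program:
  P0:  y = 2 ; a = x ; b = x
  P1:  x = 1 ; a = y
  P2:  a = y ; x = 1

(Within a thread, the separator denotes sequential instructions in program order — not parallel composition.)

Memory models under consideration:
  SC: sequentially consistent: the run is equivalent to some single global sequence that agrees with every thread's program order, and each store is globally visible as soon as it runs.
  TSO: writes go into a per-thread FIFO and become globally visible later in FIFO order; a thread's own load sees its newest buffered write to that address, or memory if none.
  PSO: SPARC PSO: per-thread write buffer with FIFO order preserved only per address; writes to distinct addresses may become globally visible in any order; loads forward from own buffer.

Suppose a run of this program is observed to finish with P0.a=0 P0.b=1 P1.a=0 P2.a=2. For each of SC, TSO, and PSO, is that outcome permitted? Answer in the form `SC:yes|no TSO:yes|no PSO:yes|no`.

outcome vector order: (P0.a,P0.b,P1.a,P2.a)
under SC → (0,0,2,0) (0,0,2,2) (0,1,2,0) (0,1,2,2) (1,1,0,0) (1,1,0,2) (1,1,2,0) (1,1,2,2)
under TSO → (0,0,0,0) (0,0,0,2) (0,0,2,0) (0,0,2,2) (0,1,0,0) (0,1,0,2) (0,1,2,0) (0,1,2,2) (1,1,0,0) (1,1,0,2) (1,1,2,0) (1,1,2,2)
under PSO → (0,0,0,0) (0,0,0,2) (0,0,2,0) (0,0,2,2) (0,1,0,0) (0,1,0,2) (0,1,2,0) (0,1,2,2) (1,1,0,0) (1,1,0,2) (1,1,2,0) (1,1,2,2)
target (0,1,0,2) ∈ {TSO,PSO}

SC:no TSO:yes PSO:yes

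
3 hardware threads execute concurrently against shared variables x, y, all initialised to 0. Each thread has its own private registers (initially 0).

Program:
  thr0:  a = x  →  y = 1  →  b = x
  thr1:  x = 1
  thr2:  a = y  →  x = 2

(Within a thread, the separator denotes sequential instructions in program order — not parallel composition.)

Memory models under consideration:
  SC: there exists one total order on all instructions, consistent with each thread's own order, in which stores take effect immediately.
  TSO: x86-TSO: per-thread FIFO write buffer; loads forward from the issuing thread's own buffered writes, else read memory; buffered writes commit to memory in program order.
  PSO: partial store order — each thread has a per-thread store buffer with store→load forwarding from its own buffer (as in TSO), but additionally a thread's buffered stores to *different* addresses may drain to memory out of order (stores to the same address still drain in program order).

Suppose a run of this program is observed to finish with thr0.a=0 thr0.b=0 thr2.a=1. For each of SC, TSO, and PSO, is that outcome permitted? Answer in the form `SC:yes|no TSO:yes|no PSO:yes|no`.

SC:yes TSO:yes PSO:yes

outcome vector order: (thr0.a,thr0.b,thr2.a)
SC (12): 0/0/0, 0/0/1, 0/1/0, 0/1/1, 0/2/0, 0/2/1, 1/1/0, 1/1/1, 1/2/0, 1/2/1, 2/1/0, 2/2/0
TSO (12): 0/0/0, 0/0/1, 0/1/0, 0/1/1, 0/2/0, 0/2/1, 1/1/0, 1/1/1, 1/2/0, 1/2/1, 2/1/0, 2/2/0
PSO (12): 0/0/0, 0/0/1, 0/1/0, 0/1/1, 0/2/0, 0/2/1, 1/1/0, 1/1/1, 1/2/0, 1/2/1, 2/1/0, 2/2/0
target 0/0/1 ∈ {SC,TSO,PSO}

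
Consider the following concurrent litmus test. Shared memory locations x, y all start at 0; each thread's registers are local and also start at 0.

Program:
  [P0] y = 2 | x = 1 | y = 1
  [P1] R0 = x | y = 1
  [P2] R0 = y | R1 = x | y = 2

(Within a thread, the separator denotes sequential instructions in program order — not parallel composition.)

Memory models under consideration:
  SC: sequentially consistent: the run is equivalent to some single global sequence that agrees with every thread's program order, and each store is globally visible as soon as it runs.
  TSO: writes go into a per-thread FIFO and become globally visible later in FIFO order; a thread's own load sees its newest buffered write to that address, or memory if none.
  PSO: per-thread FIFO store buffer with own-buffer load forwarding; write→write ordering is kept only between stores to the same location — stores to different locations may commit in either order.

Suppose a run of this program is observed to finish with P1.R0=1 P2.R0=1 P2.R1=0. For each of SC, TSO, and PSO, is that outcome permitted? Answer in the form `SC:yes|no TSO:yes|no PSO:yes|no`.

outcome vector order: (P1.R0,P2.R0,P2.R1)
[SC] allowed = {0/0/0, 0/0/1, 0/1/0, 0/1/1, 0/2/0, 0/2/1, 1/0/0, 1/0/1, 1/1/1, 1/2/0, 1/2/1}
[TSO] allowed = {0/0/0, 0/0/1, 0/1/0, 0/1/1, 0/2/0, 0/2/1, 1/0/0, 1/0/1, 1/1/1, 1/2/0, 1/2/1}
[PSO] allowed = {0/0/0, 0/0/1, 0/1/0, 0/1/1, 0/2/0, 0/2/1, 1/0/0, 1/0/1, 1/1/0, 1/1/1, 1/2/0, 1/2/1}
target 1/1/0 ∈ {PSO}

SC:no TSO:no PSO:yes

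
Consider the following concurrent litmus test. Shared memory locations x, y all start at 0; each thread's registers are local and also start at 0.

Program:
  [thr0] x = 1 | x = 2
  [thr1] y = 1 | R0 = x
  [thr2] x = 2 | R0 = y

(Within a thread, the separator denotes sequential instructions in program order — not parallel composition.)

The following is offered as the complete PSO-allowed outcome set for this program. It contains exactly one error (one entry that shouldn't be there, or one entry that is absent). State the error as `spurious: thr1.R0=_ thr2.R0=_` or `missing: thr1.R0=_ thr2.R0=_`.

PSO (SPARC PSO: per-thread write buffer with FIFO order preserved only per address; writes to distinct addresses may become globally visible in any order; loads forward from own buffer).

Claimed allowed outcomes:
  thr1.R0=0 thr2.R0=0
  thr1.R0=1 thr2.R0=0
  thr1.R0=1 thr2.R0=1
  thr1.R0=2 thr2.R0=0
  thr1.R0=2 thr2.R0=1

outcome vector order: (thr1.R0,thr2.R0)
PSO (6): (0,0) (0,1) (1,0) (1,1) (2,0) (2,1)
PSO∖claimed = {(0,1)}

missing: thr1.R0=0 thr2.R0=1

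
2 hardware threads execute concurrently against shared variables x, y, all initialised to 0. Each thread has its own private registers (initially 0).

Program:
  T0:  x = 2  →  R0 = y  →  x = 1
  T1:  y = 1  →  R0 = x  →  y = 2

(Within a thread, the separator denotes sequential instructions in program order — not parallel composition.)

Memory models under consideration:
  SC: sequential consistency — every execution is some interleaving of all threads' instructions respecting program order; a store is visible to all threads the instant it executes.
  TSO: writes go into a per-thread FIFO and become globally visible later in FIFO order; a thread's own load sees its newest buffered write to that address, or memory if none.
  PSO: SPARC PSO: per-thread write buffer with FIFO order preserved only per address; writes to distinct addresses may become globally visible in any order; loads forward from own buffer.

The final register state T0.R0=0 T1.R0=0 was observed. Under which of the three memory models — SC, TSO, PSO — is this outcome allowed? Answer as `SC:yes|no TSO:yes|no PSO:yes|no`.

outcome vector order: (T0.R0,T1.R0)
SC: 7 outcomes — {0/1; 0/2; 1/0; 1/1; 1/2; 2/0; 2/2}
TSO: 8 outcomes — {0/0; 0/1; 0/2; 1/0; 1/1; 1/2; 2/0; 2/2}
PSO: 8 outcomes — {0/0; 0/1; 0/2; 1/0; 1/1; 1/2; 2/0; 2/2}
target 0/0 ∈ {TSO,PSO}

SC:no TSO:yes PSO:yes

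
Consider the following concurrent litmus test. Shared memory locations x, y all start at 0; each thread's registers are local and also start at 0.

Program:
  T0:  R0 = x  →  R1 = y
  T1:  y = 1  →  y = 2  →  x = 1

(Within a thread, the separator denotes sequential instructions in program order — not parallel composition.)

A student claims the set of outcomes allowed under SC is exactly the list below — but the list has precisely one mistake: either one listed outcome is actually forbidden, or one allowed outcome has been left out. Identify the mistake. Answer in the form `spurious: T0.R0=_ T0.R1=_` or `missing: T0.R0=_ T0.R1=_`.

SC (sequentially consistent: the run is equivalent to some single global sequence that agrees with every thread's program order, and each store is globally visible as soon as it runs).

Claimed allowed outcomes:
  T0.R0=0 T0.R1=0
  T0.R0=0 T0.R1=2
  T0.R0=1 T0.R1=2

missing: T0.R0=0 T0.R1=1

outcome vector order: (T0.R0,T0.R1)
SC (4): <0 0>, <0 1>, <0 2>, <1 2>
SC∖claimed = {<0 1>}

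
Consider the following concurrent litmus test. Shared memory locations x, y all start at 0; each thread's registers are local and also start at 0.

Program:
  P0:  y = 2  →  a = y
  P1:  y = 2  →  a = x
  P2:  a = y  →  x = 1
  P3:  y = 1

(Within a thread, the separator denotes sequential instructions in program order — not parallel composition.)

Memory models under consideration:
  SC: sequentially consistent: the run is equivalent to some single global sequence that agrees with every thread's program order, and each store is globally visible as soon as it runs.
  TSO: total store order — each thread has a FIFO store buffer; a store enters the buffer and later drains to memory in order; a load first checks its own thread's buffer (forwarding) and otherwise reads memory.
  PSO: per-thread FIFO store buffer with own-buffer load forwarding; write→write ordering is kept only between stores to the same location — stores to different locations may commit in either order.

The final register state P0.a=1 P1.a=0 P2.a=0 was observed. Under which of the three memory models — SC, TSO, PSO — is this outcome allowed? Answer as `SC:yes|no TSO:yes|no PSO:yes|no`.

outcome vector order: (P0.a,P1.a,P2.a)
under SC → 100; 101; 102; 110; 111; 112; 200; 201; 202; 210; 211; 212
under TSO → 100; 101; 102; 110; 111; 112; 200; 201; 202; 210; 211; 212
under PSO → 100; 101; 102; 110; 111; 112; 200; 201; 202; 210; 211; 212
target 100 ∈ {SC,TSO,PSO}

SC:yes TSO:yes PSO:yes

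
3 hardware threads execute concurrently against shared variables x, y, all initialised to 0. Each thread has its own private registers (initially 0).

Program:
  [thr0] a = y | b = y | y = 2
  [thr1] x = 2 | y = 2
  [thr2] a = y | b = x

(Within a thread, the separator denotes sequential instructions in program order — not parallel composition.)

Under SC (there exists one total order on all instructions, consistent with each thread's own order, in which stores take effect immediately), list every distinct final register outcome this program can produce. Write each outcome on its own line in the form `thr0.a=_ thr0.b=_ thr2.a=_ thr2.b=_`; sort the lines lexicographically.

thr0.a=0 thr0.b=0 thr2.a=0 thr2.b=0
thr0.a=0 thr0.b=0 thr2.a=0 thr2.b=2
thr0.a=0 thr0.b=0 thr2.a=2 thr2.b=0
thr0.a=0 thr0.b=0 thr2.a=2 thr2.b=2
thr0.a=0 thr0.b=2 thr2.a=0 thr2.b=0
thr0.a=0 thr0.b=2 thr2.a=0 thr2.b=2
thr0.a=0 thr0.b=2 thr2.a=2 thr2.b=2
thr0.a=2 thr0.b=2 thr2.a=0 thr2.b=0
thr0.a=2 thr0.b=2 thr2.a=0 thr2.b=2
thr0.a=2 thr0.b=2 thr2.a=2 thr2.b=2

outcome vector order: (thr0.a,thr0.b,thr2.a,thr2.b)
|SC outcomes| = 10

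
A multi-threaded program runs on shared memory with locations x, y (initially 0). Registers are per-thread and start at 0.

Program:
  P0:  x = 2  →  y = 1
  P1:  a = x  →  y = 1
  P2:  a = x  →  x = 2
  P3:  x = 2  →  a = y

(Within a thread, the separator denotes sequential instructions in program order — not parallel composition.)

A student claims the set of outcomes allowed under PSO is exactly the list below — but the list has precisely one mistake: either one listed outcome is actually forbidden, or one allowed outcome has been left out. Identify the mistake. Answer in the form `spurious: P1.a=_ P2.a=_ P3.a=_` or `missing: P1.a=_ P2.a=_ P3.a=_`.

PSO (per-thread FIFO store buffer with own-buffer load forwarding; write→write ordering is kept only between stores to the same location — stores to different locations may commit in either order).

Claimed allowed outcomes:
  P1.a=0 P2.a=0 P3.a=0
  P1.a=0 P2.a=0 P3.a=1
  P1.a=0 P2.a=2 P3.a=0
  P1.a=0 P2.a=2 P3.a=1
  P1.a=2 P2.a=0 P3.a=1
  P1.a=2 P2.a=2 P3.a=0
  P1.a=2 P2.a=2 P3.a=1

outcome vector order: (P1.a,P2.a,P3.a)
PSO (8): 0/0/0; 0/0/1; 0/2/0; 0/2/1; 2/0/0; 2/0/1; 2/2/0; 2/2/1
PSO∖claimed = {2/0/0}

missing: P1.a=2 P2.a=0 P3.a=0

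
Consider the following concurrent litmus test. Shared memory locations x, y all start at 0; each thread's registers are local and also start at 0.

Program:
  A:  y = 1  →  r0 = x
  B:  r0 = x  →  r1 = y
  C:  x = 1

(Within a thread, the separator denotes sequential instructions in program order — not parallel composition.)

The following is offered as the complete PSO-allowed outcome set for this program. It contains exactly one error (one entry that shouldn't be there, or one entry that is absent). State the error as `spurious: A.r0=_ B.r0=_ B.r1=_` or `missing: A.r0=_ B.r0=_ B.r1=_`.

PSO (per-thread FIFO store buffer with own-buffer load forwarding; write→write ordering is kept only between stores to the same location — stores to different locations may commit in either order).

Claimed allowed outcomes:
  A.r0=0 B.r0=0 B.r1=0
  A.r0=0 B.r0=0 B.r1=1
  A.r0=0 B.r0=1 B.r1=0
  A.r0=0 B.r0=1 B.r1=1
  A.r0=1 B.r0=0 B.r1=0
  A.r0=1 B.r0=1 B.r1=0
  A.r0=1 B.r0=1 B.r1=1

outcome vector order: (A.r0,B.r0,B.r1)
PSO (8): <0 0 0>, <0 0 1>, <0 1 0>, <0 1 1>, <1 0 0>, <1 0 1>, <1 1 0>, <1 1 1>
PSO∖claimed = {<1 0 1>}

missing: A.r0=1 B.r0=0 B.r1=1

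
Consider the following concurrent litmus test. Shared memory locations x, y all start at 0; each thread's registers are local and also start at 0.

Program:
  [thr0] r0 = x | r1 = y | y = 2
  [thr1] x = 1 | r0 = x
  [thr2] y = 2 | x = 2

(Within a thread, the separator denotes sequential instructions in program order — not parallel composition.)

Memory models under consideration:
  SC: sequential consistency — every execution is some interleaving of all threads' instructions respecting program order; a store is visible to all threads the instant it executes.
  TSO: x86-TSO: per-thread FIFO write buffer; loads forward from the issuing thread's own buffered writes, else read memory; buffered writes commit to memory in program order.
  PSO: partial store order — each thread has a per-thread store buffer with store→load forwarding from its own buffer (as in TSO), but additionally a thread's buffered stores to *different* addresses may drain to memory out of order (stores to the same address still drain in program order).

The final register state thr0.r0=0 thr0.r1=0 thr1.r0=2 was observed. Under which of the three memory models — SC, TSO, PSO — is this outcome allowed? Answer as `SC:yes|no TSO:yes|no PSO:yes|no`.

SC:yes TSO:yes PSO:yes

outcome vector order: (thr0.r0,thr0.r1,thr1.r0)
under SC → 0/0/1 0/0/2 0/2/1 0/2/2 1/0/1 1/0/2 1/2/1 1/2/2 2/2/1 2/2/2
under TSO → 0/0/1 0/0/2 0/2/1 0/2/2 1/0/1 1/0/2 1/2/1 1/2/2 2/2/1 2/2/2
under PSO → 0/0/1 0/0/2 0/2/1 0/2/2 1/0/1 1/0/2 1/2/1 1/2/2 2/0/1 2/0/2 2/2/1 2/2/2
target 0/0/2 ∈ {SC,TSO,PSO}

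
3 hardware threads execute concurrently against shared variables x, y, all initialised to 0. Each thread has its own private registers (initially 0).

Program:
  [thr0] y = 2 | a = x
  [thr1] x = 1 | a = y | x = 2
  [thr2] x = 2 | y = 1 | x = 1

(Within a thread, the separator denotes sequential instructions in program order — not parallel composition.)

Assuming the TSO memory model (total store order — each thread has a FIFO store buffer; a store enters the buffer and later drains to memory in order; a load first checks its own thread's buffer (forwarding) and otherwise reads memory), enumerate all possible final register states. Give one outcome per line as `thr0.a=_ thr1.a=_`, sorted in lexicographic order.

outcome vector order: (thr0.a,thr1.a)
|TSO outcomes| = 9

thr0.a=0 thr1.a=0
thr0.a=0 thr1.a=1
thr0.a=0 thr1.a=2
thr0.a=1 thr1.a=0
thr0.a=1 thr1.a=1
thr0.a=1 thr1.a=2
thr0.a=2 thr1.a=0
thr0.a=2 thr1.a=1
thr0.a=2 thr1.a=2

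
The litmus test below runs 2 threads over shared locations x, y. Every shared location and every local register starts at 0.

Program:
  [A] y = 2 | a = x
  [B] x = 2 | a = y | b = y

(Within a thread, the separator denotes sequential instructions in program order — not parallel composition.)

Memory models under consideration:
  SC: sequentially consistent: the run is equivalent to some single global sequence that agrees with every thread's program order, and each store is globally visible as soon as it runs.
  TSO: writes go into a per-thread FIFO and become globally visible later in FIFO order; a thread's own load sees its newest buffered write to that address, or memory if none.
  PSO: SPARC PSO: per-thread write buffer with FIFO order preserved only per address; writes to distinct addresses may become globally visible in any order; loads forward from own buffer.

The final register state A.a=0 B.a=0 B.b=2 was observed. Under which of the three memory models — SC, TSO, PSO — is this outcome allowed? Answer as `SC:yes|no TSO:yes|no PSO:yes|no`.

SC:no TSO:yes PSO:yes

outcome vector order: (A.a,B.a,B.b)
[SC] allowed = {022; 200; 202; 222}
[TSO] allowed = {000; 002; 022; 200; 202; 222}
[PSO] allowed = {000; 002; 022; 200; 202; 222}
target 002 ∈ {TSO,PSO}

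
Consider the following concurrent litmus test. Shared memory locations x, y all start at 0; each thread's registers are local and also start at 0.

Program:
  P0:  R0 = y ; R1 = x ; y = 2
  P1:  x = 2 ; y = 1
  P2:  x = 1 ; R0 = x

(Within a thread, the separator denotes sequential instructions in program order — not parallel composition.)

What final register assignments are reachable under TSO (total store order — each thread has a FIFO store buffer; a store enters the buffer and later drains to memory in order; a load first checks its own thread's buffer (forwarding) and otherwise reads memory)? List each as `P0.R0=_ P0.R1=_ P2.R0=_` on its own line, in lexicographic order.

outcome vector order: (P0.R0,P0.R1,P2.R0)
|TSO outcomes| = 9

P0.R0=0 P0.R1=0 P2.R0=1
P0.R0=0 P0.R1=0 P2.R0=2
P0.R0=0 P0.R1=1 P2.R0=1
P0.R0=0 P0.R1=1 P2.R0=2
P0.R0=0 P0.R1=2 P2.R0=1
P0.R0=0 P0.R1=2 P2.R0=2
P0.R0=1 P0.R1=1 P2.R0=1
P0.R0=1 P0.R1=2 P2.R0=1
P0.R0=1 P0.R1=2 P2.R0=2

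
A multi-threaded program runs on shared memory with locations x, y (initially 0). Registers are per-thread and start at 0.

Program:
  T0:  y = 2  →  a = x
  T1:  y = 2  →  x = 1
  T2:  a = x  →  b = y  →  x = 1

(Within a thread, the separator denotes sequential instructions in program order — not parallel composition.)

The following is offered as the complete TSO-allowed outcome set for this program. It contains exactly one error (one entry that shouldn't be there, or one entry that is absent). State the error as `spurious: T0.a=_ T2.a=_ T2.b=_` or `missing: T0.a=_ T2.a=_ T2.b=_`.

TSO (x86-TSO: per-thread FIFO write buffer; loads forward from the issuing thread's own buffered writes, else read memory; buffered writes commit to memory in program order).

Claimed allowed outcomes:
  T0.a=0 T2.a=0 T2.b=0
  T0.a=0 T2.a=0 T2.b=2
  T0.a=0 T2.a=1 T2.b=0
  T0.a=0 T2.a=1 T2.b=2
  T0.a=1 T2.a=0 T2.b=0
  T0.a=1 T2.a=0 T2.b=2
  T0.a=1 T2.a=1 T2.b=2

outcome vector order: (T0.a,T2.a,T2.b)
under TSO → (0,0,0) (0,0,2) (0,1,2) (1,0,0) (1,0,2) (1,1,2)
claimed∖TSO = {(0,1,0)}

spurious: T0.a=0 T2.a=1 T2.b=0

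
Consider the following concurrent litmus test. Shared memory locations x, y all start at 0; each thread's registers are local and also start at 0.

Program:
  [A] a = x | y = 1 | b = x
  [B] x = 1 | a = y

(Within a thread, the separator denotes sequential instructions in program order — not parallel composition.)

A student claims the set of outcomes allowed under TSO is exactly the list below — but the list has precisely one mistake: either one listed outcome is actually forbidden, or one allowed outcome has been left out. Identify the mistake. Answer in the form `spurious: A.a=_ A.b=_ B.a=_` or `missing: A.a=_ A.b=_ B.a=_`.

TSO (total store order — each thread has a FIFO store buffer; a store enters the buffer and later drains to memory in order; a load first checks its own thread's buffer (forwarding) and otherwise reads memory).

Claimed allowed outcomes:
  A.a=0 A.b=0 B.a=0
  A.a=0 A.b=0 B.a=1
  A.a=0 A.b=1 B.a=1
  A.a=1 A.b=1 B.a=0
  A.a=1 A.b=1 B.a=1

missing: A.a=0 A.b=1 B.a=0

outcome vector order: (A.a,A.b,B.a)
TSO (6): <0 0 0> <0 0 1> <0 1 0> <0 1 1> <1 1 0> <1 1 1>
TSO∖claimed = {<0 1 0>}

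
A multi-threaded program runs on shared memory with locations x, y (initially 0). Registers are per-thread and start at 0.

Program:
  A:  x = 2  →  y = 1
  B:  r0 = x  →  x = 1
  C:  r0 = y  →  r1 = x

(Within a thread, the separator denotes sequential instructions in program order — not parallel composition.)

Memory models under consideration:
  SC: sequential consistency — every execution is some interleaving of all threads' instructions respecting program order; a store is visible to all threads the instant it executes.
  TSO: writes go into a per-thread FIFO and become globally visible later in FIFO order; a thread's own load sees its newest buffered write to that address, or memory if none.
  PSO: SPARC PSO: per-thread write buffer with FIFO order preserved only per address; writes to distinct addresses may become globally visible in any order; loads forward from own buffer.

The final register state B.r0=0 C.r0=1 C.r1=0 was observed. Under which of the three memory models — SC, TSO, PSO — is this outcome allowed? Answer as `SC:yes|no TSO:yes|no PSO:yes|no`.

SC:no TSO:no PSO:yes

outcome vector order: (B.r0,C.r0,C.r1)
SC (10): <0 0 0>, <0 0 1>, <0 0 2>, <0 1 1>, <0 1 2>, <2 0 0>, <2 0 1>, <2 0 2>, <2 1 1>, <2 1 2>
TSO (10): <0 0 0>, <0 0 1>, <0 0 2>, <0 1 1>, <0 1 2>, <2 0 0>, <2 0 1>, <2 0 2>, <2 1 1>, <2 1 2>
PSO (12): <0 0 0>, <0 0 1>, <0 0 2>, <0 1 0>, <0 1 1>, <0 1 2>, <2 0 0>, <2 0 1>, <2 0 2>, <2 1 0>, <2 1 1>, <2 1 2>
target <0 1 0> ∈ {PSO}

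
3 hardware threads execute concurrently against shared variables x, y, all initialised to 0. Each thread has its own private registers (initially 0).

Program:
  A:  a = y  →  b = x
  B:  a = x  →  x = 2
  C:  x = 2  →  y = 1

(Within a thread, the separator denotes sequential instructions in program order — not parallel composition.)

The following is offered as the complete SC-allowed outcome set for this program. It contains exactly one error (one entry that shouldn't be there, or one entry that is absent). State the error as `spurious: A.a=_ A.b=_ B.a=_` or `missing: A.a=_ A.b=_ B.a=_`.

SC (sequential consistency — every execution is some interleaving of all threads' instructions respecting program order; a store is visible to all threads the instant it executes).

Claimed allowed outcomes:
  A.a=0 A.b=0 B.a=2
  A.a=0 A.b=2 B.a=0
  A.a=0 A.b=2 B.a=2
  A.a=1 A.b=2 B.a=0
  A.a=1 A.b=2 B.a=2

missing: A.a=0 A.b=0 B.a=0

outcome vector order: (A.a,A.b,B.a)
under SC → (0,0,0) (0,0,2) (0,2,0) (0,2,2) (1,2,0) (1,2,2)
SC∖claimed = {(0,0,0)}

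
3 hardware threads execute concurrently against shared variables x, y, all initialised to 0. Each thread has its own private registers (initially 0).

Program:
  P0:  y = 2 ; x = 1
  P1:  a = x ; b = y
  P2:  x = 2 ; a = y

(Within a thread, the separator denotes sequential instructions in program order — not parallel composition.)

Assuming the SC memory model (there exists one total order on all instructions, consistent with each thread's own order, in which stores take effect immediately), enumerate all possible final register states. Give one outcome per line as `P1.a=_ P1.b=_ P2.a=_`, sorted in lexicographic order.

outcome vector order: (P1.a,P1.b,P2.a)
|SC outcomes| = 10

P1.a=0 P1.b=0 P2.a=0
P1.a=0 P1.b=0 P2.a=2
P1.a=0 P1.b=2 P2.a=0
P1.a=0 P1.b=2 P2.a=2
P1.a=1 P1.b=2 P2.a=0
P1.a=1 P1.b=2 P2.a=2
P1.a=2 P1.b=0 P2.a=0
P1.a=2 P1.b=0 P2.a=2
P1.a=2 P1.b=2 P2.a=0
P1.a=2 P1.b=2 P2.a=2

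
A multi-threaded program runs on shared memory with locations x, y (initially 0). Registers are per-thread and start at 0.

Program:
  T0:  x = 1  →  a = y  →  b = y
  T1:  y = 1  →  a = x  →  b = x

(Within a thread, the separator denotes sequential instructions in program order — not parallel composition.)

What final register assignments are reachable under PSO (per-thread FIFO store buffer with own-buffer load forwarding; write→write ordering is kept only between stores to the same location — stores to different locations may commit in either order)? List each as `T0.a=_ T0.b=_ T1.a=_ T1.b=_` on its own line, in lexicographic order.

T0.a=0 T0.b=0 T1.a=0 T1.b=0
T0.a=0 T0.b=0 T1.a=0 T1.b=1
T0.a=0 T0.b=0 T1.a=1 T1.b=1
T0.a=0 T0.b=1 T1.a=0 T1.b=0
T0.a=0 T0.b=1 T1.a=0 T1.b=1
T0.a=0 T0.b=1 T1.a=1 T1.b=1
T0.a=1 T0.b=1 T1.a=0 T1.b=0
T0.a=1 T0.b=1 T1.a=0 T1.b=1
T0.a=1 T0.b=1 T1.a=1 T1.b=1

outcome vector order: (T0.a,T0.b,T1.a,T1.b)
|PSO outcomes| = 9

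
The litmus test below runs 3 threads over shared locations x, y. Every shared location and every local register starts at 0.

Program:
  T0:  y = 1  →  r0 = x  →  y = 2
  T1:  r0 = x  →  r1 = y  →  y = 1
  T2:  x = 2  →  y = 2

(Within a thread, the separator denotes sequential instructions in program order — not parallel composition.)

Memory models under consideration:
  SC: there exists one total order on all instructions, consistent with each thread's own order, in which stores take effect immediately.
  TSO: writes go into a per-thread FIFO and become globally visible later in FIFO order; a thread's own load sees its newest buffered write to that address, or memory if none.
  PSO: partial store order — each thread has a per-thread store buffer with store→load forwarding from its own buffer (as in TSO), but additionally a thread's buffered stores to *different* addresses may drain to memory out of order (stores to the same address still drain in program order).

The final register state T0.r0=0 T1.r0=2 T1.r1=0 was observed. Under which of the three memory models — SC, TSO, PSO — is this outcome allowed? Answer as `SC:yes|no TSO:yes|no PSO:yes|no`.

SC:no TSO:yes PSO:yes

outcome vector order: (T0.r0,T1.r0,T1.r1)
SC (11): 0/0/0, 0/0/1, 0/0/2, 0/2/1, 0/2/2, 2/0/0, 2/0/1, 2/0/2, 2/2/0, 2/2/1, 2/2/2
TSO (12): 0/0/0, 0/0/1, 0/0/2, 0/2/0, 0/2/1, 0/2/2, 2/0/0, 2/0/1, 2/0/2, 2/2/0, 2/2/1, 2/2/2
PSO (12): 0/0/0, 0/0/1, 0/0/2, 0/2/0, 0/2/1, 0/2/2, 2/0/0, 2/0/1, 2/0/2, 2/2/0, 2/2/1, 2/2/2
target 0/2/0 ∈ {TSO,PSO}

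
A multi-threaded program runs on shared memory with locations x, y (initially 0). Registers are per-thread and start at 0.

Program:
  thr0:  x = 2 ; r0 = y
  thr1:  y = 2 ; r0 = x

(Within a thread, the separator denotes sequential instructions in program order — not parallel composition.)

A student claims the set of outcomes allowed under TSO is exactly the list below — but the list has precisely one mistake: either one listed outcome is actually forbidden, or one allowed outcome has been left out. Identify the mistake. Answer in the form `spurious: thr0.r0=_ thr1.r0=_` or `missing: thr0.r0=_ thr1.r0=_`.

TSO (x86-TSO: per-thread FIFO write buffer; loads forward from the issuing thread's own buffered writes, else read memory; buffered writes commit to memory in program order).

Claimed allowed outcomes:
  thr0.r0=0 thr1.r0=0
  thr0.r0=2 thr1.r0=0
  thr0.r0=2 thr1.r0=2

outcome vector order: (thr0.r0,thr1.r0)
TSO (4): <0 0>; <0 2>; <2 0>; <2 2>
TSO∖claimed = {<0 2>}

missing: thr0.r0=0 thr1.r0=2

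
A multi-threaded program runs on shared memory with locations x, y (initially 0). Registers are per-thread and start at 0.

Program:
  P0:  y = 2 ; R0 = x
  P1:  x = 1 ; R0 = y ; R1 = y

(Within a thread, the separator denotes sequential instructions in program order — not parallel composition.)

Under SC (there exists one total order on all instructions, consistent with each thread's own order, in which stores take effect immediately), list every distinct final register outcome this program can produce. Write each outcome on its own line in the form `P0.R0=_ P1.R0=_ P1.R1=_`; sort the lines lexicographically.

P0.R0=0 P1.R0=2 P1.R1=2
P0.R0=1 P1.R0=0 P1.R1=0
P0.R0=1 P1.R0=0 P1.R1=2
P0.R0=1 P1.R0=2 P1.R1=2

outcome vector order: (P0.R0,P1.R0,P1.R1)
|SC outcomes| = 4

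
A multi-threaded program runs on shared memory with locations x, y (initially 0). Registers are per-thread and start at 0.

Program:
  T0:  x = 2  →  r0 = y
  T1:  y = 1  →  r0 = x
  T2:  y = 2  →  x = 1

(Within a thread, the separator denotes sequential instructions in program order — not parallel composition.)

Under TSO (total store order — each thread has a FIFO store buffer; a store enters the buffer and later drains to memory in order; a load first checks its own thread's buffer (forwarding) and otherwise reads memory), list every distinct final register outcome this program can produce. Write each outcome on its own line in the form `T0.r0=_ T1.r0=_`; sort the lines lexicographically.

T0.r0=0 T1.r0=0
T0.r0=0 T1.r0=1
T0.r0=0 T1.r0=2
T0.r0=1 T1.r0=0
T0.r0=1 T1.r0=1
T0.r0=1 T1.r0=2
T0.r0=2 T1.r0=0
T0.r0=2 T1.r0=1
T0.r0=2 T1.r0=2

outcome vector order: (T0.r0,T1.r0)
|TSO outcomes| = 9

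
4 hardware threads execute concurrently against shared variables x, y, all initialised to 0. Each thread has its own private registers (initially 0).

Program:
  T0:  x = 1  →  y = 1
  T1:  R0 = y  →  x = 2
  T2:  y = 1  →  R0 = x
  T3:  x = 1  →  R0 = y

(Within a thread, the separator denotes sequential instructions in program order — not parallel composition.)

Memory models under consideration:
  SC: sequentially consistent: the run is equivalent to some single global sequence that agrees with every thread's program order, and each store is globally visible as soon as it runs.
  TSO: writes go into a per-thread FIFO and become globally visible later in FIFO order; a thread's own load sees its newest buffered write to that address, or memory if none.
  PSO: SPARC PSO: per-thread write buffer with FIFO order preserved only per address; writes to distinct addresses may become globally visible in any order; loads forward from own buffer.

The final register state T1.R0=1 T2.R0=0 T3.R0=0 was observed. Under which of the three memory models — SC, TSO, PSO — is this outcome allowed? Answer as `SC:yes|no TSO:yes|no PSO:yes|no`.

SC:no TSO:yes PSO:yes

outcome vector order: (T1.R0,T2.R0,T3.R0)
[SC] allowed = {<0 0 1>, <0 1 0>, <0 1 1>, <0 2 0>, <0 2 1>, <1 0 1>, <1 1 0>, <1 1 1>, <1 2 0>, <1 2 1>}
[TSO] allowed = {<0 0 0>, <0 0 1>, <0 1 0>, <0 1 1>, <0 2 0>, <0 2 1>, <1 0 0>, <1 0 1>, <1 1 0>, <1 1 1>, <1 2 0>, <1 2 1>}
[PSO] allowed = {<0 0 0>, <0 0 1>, <0 1 0>, <0 1 1>, <0 2 0>, <0 2 1>, <1 0 0>, <1 0 1>, <1 1 0>, <1 1 1>, <1 2 0>, <1 2 1>}
target <1 0 0> ∈ {TSO,PSO}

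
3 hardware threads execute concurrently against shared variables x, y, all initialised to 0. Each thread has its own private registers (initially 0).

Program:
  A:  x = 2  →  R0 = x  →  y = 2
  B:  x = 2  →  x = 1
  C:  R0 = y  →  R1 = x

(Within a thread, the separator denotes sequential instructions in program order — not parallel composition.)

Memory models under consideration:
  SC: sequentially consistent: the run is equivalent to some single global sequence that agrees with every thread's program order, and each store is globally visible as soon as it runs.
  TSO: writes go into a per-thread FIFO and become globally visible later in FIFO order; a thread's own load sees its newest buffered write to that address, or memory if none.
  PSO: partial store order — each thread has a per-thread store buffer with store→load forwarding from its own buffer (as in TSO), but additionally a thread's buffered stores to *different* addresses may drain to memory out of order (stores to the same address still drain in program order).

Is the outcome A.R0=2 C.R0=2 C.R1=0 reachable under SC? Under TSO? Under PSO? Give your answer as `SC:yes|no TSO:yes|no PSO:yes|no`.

SC:no TSO:no PSO:yes

outcome vector order: (A.R0,C.R0,C.R1)
[SC] allowed = {<1 0 0> <1 0 1> <1 0 2> <1 2 1> <2 0 0> <2 0 1> <2 0 2> <2 2 1> <2 2 2>}
[TSO] allowed = {<1 0 0> <1 0 1> <1 0 2> <1 2 1> <2 0 0> <2 0 1> <2 0 2> <2 2 1> <2 2 2>}
[PSO] allowed = {<1 0 0> <1 0 1> <1 0 2> <1 2 1> <2 0 0> <2 0 1> <2 0 2> <2 2 0> <2 2 1> <2 2 2>}
target <2 2 0> ∈ {PSO}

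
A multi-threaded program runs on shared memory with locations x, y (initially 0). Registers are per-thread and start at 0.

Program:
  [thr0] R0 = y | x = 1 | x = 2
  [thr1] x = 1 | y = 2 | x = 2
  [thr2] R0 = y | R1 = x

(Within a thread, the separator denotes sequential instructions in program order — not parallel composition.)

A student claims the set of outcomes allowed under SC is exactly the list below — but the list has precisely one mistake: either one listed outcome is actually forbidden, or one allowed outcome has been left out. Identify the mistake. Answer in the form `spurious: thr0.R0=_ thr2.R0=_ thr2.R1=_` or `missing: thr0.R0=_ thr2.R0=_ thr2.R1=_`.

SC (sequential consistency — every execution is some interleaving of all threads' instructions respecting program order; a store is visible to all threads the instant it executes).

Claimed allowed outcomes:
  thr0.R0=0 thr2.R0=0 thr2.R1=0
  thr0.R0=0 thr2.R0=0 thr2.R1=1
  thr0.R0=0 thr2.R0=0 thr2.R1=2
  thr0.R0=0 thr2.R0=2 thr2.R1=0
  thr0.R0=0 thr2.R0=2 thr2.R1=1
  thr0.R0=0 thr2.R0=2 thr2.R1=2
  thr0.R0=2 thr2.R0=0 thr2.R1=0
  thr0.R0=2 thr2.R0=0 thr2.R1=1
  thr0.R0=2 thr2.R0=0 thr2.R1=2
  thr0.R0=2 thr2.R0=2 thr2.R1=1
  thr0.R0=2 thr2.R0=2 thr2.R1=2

spurious: thr0.R0=0 thr2.R0=2 thr2.R1=0

outcome vector order: (thr0.R0,thr2.R0,thr2.R1)
SC (10): (0,0,0), (0,0,1), (0,0,2), (0,2,1), (0,2,2), (2,0,0), (2,0,1), (2,0,2), (2,2,1), (2,2,2)
claimed∖SC = {(0,2,0)}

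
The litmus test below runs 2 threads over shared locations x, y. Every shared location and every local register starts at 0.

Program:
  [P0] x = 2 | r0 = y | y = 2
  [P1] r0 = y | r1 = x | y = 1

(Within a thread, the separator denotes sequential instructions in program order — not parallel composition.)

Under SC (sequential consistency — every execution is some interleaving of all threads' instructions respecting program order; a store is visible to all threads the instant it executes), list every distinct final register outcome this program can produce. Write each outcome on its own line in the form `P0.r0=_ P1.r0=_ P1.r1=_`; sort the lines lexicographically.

outcome vector order: (P0.r0,P1.r0,P1.r1)
|SC outcomes| = 5

P0.r0=0 P1.r0=0 P1.r1=0
P0.r0=0 P1.r0=0 P1.r1=2
P0.r0=0 P1.r0=2 P1.r1=2
P0.r0=1 P1.r0=0 P1.r1=0
P0.r0=1 P1.r0=0 P1.r1=2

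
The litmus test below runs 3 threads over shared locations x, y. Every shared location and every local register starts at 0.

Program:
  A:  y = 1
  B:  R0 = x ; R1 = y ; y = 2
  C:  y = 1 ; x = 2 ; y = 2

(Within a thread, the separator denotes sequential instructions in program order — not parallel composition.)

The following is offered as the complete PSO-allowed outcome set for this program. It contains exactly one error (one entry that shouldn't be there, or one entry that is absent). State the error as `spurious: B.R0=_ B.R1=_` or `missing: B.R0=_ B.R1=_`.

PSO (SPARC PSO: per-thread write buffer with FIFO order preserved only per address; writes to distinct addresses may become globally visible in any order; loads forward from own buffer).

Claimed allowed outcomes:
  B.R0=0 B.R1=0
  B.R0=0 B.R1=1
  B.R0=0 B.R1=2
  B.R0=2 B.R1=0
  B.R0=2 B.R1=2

missing: B.R0=2 B.R1=1

outcome vector order: (B.R0,B.R1)
[PSO] allowed = {(0,0) (0,1) (0,2) (2,0) (2,1) (2,2)}
PSO∖claimed = {(2,1)}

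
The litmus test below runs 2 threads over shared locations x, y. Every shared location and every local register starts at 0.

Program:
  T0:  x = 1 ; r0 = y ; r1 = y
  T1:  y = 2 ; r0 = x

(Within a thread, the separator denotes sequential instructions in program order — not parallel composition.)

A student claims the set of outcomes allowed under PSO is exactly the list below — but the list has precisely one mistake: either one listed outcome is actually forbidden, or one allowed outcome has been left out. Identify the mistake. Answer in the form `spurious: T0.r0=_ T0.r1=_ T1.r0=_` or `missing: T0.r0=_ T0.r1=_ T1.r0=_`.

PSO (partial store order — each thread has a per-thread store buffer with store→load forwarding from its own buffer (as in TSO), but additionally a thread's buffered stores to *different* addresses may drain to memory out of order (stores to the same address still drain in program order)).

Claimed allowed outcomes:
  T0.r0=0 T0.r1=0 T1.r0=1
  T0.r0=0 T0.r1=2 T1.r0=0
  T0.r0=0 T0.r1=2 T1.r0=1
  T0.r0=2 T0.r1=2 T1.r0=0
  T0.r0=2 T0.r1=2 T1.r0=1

missing: T0.r0=0 T0.r1=0 T1.r0=0

outcome vector order: (T0.r0,T0.r1,T1.r0)
under PSO → <0 0 0> <0 0 1> <0 2 0> <0 2 1> <2 2 0> <2 2 1>
PSO∖claimed = {<0 0 0>}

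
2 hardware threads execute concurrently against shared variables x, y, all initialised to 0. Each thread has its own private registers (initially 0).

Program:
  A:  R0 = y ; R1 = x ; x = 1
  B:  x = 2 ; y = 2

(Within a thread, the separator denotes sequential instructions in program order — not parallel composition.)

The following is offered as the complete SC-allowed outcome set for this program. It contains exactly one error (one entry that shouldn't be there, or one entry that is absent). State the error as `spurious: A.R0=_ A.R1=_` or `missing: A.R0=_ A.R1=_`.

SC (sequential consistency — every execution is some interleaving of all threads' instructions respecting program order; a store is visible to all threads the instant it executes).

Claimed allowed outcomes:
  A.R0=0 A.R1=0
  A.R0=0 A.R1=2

outcome vector order: (A.R0,A.R1)
SC: 3 outcomes — {(0,0); (0,2); (2,2)}
SC∖claimed = {(2,2)}

missing: A.R0=2 A.R1=2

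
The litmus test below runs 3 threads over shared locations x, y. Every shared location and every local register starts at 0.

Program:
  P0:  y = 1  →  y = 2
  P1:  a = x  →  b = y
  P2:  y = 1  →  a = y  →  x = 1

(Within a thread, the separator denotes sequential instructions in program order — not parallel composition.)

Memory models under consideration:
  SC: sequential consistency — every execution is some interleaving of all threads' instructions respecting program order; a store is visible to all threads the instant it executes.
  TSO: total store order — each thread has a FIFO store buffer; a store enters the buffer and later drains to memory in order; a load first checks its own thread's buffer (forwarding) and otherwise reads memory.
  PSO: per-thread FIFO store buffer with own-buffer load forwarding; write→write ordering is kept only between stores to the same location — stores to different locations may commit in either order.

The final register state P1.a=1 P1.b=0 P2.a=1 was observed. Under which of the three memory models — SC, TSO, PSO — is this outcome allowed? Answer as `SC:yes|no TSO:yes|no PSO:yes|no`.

SC:no TSO:no PSO:yes

outcome vector order: (P1.a,P1.b,P2.a)
under SC → 001; 002; 011; 012; 021; 022; 111; 121; 122
under TSO → 001; 002; 011; 012; 021; 022; 111; 121; 122
under PSO → 001; 002; 011; 012; 021; 022; 101; 111; 121; 122
target 101 ∈ {PSO}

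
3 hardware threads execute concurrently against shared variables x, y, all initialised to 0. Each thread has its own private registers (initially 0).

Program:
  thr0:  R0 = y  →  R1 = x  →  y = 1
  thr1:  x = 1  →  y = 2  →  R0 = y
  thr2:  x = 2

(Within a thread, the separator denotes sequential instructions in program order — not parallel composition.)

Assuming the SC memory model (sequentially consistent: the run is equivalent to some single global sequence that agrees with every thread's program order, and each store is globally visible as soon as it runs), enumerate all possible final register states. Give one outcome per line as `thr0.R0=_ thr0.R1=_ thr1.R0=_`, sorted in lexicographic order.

outcome vector order: (thr0.R0,thr0.R1,thr1.R0)
|SC outcomes| = 10

thr0.R0=0 thr0.R1=0 thr1.R0=1
thr0.R0=0 thr0.R1=0 thr1.R0=2
thr0.R0=0 thr0.R1=1 thr1.R0=1
thr0.R0=0 thr0.R1=1 thr1.R0=2
thr0.R0=0 thr0.R1=2 thr1.R0=1
thr0.R0=0 thr0.R1=2 thr1.R0=2
thr0.R0=2 thr0.R1=1 thr1.R0=1
thr0.R0=2 thr0.R1=1 thr1.R0=2
thr0.R0=2 thr0.R1=2 thr1.R0=1
thr0.R0=2 thr0.R1=2 thr1.R0=2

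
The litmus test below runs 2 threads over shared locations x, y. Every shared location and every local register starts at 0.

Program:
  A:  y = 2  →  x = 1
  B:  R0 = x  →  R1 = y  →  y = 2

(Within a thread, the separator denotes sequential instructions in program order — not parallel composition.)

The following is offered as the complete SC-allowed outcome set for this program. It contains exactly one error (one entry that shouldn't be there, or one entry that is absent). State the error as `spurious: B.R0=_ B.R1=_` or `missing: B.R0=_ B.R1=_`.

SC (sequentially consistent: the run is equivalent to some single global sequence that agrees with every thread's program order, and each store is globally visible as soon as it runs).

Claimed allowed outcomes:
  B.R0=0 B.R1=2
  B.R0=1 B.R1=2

outcome vector order: (B.R0,B.R1)
SC (3): <0 0>; <0 2>; <1 2>
SC∖claimed = {<0 0>}

missing: B.R0=0 B.R1=0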